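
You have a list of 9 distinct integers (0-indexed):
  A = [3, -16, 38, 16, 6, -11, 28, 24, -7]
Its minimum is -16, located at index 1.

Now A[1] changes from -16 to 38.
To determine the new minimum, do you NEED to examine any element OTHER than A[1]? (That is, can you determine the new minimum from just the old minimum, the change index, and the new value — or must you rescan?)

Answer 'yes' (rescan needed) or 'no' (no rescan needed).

Old min = -16 at index 1
Change at index 1: -16 -> 38
Index 1 WAS the min and new value 38 > old min -16. Must rescan other elements to find the new min.
Needs rescan: yes

Answer: yes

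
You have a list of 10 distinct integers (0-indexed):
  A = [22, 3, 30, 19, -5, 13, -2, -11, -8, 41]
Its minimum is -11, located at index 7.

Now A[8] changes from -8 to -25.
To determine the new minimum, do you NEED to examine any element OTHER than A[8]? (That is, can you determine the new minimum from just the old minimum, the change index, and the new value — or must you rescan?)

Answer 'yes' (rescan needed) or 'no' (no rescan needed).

Answer: no

Derivation:
Old min = -11 at index 7
Change at index 8: -8 -> -25
Index 8 was NOT the min. New min = min(-11, -25). No rescan of other elements needed.
Needs rescan: no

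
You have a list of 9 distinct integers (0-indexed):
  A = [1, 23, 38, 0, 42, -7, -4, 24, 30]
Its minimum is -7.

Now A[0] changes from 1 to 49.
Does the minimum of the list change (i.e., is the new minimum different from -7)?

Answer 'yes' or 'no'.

Old min = -7
Change: A[0] 1 -> 49
Changed element was NOT the min; min changes only if 49 < -7.
New min = -7; changed? no

Answer: no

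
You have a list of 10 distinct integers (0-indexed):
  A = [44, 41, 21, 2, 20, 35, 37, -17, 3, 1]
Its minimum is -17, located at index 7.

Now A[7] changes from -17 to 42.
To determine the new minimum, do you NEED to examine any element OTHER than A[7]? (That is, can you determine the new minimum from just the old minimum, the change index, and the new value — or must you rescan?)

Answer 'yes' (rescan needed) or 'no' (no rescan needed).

Answer: yes

Derivation:
Old min = -17 at index 7
Change at index 7: -17 -> 42
Index 7 WAS the min and new value 42 > old min -17. Must rescan other elements to find the new min.
Needs rescan: yes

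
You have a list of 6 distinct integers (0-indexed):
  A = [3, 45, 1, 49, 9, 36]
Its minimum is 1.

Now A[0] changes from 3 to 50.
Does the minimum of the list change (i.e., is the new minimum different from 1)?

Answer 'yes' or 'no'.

Answer: no

Derivation:
Old min = 1
Change: A[0] 3 -> 50
Changed element was NOT the min; min changes only if 50 < 1.
New min = 1; changed? no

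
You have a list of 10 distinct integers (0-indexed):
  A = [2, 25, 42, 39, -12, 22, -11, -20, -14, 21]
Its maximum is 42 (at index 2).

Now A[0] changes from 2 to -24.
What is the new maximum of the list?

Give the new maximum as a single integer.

Answer: 42

Derivation:
Old max = 42 (at index 2)
Change: A[0] 2 -> -24
Changed element was NOT the old max.
  New max = max(old_max, new_val) = max(42, -24) = 42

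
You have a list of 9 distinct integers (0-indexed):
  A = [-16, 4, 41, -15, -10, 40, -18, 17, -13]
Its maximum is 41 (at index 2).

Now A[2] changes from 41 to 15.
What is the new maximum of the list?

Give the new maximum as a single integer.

Answer: 40

Derivation:
Old max = 41 (at index 2)
Change: A[2] 41 -> 15
Changed element WAS the max -> may need rescan.
  Max of remaining elements: 40
  New max = max(15, 40) = 40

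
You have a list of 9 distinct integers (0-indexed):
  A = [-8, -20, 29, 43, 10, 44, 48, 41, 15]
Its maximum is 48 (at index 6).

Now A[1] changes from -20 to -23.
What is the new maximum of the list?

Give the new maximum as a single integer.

Old max = 48 (at index 6)
Change: A[1] -20 -> -23
Changed element was NOT the old max.
  New max = max(old_max, new_val) = max(48, -23) = 48

Answer: 48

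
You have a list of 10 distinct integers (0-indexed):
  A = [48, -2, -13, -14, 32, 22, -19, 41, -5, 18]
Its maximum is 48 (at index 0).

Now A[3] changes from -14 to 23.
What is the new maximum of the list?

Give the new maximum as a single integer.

Old max = 48 (at index 0)
Change: A[3] -14 -> 23
Changed element was NOT the old max.
  New max = max(old_max, new_val) = max(48, 23) = 48

Answer: 48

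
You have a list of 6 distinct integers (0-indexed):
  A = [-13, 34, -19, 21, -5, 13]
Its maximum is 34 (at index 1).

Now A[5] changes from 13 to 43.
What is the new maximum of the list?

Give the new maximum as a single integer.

Old max = 34 (at index 1)
Change: A[5] 13 -> 43
Changed element was NOT the old max.
  New max = max(old_max, new_val) = max(34, 43) = 43

Answer: 43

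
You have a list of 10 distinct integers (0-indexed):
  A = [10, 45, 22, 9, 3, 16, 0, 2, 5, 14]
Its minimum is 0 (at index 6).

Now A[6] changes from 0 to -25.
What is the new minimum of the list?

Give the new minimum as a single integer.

Old min = 0 (at index 6)
Change: A[6] 0 -> -25
Changed element WAS the min. Need to check: is -25 still <= all others?
  Min of remaining elements: 2
  New min = min(-25, 2) = -25

Answer: -25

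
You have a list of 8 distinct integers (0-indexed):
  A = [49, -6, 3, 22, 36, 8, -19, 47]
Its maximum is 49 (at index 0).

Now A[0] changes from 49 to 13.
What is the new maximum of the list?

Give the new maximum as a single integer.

Old max = 49 (at index 0)
Change: A[0] 49 -> 13
Changed element WAS the max -> may need rescan.
  Max of remaining elements: 47
  New max = max(13, 47) = 47

Answer: 47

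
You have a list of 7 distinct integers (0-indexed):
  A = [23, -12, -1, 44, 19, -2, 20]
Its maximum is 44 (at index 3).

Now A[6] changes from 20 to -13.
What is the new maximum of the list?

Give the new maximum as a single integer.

Answer: 44

Derivation:
Old max = 44 (at index 3)
Change: A[6] 20 -> -13
Changed element was NOT the old max.
  New max = max(old_max, new_val) = max(44, -13) = 44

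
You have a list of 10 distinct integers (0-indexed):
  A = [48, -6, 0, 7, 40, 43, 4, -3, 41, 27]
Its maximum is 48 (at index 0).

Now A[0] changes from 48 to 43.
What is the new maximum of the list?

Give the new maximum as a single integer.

Old max = 48 (at index 0)
Change: A[0] 48 -> 43
Changed element WAS the max -> may need rescan.
  Max of remaining elements: 43
  New max = max(43, 43) = 43

Answer: 43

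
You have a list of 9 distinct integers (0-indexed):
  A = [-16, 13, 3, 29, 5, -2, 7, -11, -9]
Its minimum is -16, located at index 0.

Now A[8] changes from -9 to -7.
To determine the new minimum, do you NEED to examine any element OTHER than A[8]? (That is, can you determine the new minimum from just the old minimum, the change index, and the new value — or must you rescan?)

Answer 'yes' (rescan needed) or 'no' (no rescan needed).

Old min = -16 at index 0
Change at index 8: -9 -> -7
Index 8 was NOT the min. New min = min(-16, -7). No rescan of other elements needed.
Needs rescan: no

Answer: no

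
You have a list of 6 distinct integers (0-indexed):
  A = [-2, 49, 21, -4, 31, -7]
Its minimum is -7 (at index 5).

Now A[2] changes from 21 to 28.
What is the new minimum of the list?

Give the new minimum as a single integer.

Answer: -7

Derivation:
Old min = -7 (at index 5)
Change: A[2] 21 -> 28
Changed element was NOT the old min.
  New min = min(old_min, new_val) = min(-7, 28) = -7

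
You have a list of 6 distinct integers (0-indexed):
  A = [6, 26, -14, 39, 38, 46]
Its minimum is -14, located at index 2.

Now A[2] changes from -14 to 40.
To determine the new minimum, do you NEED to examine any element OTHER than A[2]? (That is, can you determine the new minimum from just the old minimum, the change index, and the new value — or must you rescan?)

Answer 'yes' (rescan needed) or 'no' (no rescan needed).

Answer: yes

Derivation:
Old min = -14 at index 2
Change at index 2: -14 -> 40
Index 2 WAS the min and new value 40 > old min -14. Must rescan other elements to find the new min.
Needs rescan: yes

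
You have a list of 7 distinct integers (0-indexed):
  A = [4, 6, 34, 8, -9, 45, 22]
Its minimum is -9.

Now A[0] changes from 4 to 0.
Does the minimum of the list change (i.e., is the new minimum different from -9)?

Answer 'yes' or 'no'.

Answer: no

Derivation:
Old min = -9
Change: A[0] 4 -> 0
Changed element was NOT the min; min changes only if 0 < -9.
New min = -9; changed? no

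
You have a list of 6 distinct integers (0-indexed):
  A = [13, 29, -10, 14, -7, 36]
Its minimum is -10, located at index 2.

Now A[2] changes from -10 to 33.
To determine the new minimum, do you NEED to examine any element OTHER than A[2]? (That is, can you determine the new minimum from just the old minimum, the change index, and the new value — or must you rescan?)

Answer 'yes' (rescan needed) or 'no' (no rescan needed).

Answer: yes

Derivation:
Old min = -10 at index 2
Change at index 2: -10 -> 33
Index 2 WAS the min and new value 33 > old min -10. Must rescan other elements to find the new min.
Needs rescan: yes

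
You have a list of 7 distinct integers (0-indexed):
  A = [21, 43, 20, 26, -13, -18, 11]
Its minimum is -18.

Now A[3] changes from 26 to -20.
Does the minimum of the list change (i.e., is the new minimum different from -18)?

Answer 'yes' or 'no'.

Answer: yes

Derivation:
Old min = -18
Change: A[3] 26 -> -20
Changed element was NOT the min; min changes only if -20 < -18.
New min = -20; changed? yes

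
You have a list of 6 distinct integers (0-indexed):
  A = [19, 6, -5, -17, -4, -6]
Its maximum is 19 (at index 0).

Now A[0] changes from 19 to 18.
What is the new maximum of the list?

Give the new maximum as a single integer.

Answer: 18

Derivation:
Old max = 19 (at index 0)
Change: A[0] 19 -> 18
Changed element WAS the max -> may need rescan.
  Max of remaining elements: 6
  New max = max(18, 6) = 18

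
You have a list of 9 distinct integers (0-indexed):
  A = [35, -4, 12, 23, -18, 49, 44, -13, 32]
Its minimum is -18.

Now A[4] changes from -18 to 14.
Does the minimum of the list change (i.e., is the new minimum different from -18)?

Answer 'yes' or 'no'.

Old min = -18
Change: A[4] -18 -> 14
Changed element was the min; new min must be rechecked.
New min = -13; changed? yes

Answer: yes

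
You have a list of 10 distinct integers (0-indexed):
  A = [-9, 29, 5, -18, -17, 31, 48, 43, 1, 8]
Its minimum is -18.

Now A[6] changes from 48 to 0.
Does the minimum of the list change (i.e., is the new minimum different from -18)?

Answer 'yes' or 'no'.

Answer: no

Derivation:
Old min = -18
Change: A[6] 48 -> 0
Changed element was NOT the min; min changes only if 0 < -18.
New min = -18; changed? no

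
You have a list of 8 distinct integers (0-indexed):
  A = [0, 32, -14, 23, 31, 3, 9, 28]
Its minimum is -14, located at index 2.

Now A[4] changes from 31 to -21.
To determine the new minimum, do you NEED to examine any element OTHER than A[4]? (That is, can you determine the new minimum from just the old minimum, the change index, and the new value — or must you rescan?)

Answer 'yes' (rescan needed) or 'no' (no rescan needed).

Answer: no

Derivation:
Old min = -14 at index 2
Change at index 4: 31 -> -21
Index 4 was NOT the min. New min = min(-14, -21). No rescan of other elements needed.
Needs rescan: no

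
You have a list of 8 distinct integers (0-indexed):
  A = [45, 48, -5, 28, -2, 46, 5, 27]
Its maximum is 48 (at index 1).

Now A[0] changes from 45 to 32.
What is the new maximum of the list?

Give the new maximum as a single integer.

Old max = 48 (at index 1)
Change: A[0] 45 -> 32
Changed element was NOT the old max.
  New max = max(old_max, new_val) = max(48, 32) = 48

Answer: 48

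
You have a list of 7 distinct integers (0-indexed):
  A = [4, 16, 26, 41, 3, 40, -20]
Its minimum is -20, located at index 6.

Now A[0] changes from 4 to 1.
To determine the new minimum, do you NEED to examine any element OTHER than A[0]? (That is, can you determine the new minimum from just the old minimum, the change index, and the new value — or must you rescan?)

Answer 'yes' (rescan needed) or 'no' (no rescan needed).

Answer: no

Derivation:
Old min = -20 at index 6
Change at index 0: 4 -> 1
Index 0 was NOT the min. New min = min(-20, 1). No rescan of other elements needed.
Needs rescan: no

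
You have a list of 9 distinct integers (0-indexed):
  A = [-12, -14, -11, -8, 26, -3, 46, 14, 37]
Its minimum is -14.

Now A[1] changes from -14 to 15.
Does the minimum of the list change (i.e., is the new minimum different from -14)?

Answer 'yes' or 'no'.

Old min = -14
Change: A[1] -14 -> 15
Changed element was the min; new min must be rechecked.
New min = -12; changed? yes

Answer: yes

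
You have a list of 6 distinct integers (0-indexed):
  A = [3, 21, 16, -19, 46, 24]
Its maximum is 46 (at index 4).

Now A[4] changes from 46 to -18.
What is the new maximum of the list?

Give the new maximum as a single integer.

Answer: 24

Derivation:
Old max = 46 (at index 4)
Change: A[4] 46 -> -18
Changed element WAS the max -> may need rescan.
  Max of remaining elements: 24
  New max = max(-18, 24) = 24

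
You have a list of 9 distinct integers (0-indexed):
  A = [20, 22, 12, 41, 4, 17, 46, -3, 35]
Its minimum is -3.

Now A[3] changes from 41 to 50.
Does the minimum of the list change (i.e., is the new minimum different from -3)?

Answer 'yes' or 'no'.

Answer: no

Derivation:
Old min = -3
Change: A[3] 41 -> 50
Changed element was NOT the min; min changes only if 50 < -3.
New min = -3; changed? no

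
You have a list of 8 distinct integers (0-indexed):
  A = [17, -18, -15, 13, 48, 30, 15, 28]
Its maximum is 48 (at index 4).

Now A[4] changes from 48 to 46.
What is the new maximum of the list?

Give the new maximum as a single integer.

Answer: 46

Derivation:
Old max = 48 (at index 4)
Change: A[4] 48 -> 46
Changed element WAS the max -> may need rescan.
  Max of remaining elements: 30
  New max = max(46, 30) = 46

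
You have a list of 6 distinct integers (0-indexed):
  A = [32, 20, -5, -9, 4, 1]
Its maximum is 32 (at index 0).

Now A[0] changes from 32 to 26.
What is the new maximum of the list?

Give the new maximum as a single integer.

Old max = 32 (at index 0)
Change: A[0] 32 -> 26
Changed element WAS the max -> may need rescan.
  Max of remaining elements: 20
  New max = max(26, 20) = 26

Answer: 26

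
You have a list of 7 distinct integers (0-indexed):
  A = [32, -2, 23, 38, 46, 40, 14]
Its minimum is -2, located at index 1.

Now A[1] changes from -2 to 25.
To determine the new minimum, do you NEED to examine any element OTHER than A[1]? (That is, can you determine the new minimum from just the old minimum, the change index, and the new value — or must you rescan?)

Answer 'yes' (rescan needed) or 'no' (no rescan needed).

Old min = -2 at index 1
Change at index 1: -2 -> 25
Index 1 WAS the min and new value 25 > old min -2. Must rescan other elements to find the new min.
Needs rescan: yes

Answer: yes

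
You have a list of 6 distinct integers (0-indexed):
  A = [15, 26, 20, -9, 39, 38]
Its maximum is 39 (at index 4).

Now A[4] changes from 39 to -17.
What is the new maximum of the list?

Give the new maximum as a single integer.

Old max = 39 (at index 4)
Change: A[4] 39 -> -17
Changed element WAS the max -> may need rescan.
  Max of remaining elements: 38
  New max = max(-17, 38) = 38

Answer: 38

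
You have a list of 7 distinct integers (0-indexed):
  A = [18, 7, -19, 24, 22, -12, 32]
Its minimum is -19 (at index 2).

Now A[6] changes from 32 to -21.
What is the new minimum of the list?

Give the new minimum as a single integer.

Old min = -19 (at index 2)
Change: A[6] 32 -> -21
Changed element was NOT the old min.
  New min = min(old_min, new_val) = min(-19, -21) = -21

Answer: -21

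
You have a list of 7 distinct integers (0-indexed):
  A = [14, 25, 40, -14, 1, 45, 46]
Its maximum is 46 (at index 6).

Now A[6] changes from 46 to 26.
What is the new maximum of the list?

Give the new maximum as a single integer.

Answer: 45

Derivation:
Old max = 46 (at index 6)
Change: A[6] 46 -> 26
Changed element WAS the max -> may need rescan.
  Max of remaining elements: 45
  New max = max(26, 45) = 45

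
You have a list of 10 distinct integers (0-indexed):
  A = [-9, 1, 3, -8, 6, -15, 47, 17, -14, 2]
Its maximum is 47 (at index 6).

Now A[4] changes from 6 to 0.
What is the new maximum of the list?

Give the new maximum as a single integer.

Answer: 47

Derivation:
Old max = 47 (at index 6)
Change: A[4] 6 -> 0
Changed element was NOT the old max.
  New max = max(old_max, new_val) = max(47, 0) = 47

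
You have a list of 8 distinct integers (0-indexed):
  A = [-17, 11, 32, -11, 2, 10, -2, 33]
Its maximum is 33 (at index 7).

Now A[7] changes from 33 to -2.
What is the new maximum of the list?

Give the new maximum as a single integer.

Answer: 32

Derivation:
Old max = 33 (at index 7)
Change: A[7] 33 -> -2
Changed element WAS the max -> may need rescan.
  Max of remaining elements: 32
  New max = max(-2, 32) = 32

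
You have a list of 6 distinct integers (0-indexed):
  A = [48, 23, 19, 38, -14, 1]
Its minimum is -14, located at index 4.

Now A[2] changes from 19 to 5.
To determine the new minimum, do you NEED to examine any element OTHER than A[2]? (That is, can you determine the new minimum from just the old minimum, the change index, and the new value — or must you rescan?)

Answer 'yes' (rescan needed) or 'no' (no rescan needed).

Answer: no

Derivation:
Old min = -14 at index 4
Change at index 2: 19 -> 5
Index 2 was NOT the min. New min = min(-14, 5). No rescan of other elements needed.
Needs rescan: no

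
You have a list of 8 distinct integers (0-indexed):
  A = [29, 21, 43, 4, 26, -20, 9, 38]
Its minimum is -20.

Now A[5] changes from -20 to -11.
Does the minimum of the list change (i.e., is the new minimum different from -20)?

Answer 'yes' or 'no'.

Answer: yes

Derivation:
Old min = -20
Change: A[5] -20 -> -11
Changed element was the min; new min must be rechecked.
New min = -11; changed? yes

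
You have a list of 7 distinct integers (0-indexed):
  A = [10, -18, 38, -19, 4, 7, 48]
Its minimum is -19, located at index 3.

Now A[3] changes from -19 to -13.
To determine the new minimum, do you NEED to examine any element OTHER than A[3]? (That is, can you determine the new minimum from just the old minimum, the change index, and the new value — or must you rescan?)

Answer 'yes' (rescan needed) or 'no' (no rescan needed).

Answer: yes

Derivation:
Old min = -19 at index 3
Change at index 3: -19 -> -13
Index 3 WAS the min and new value -13 > old min -19. Must rescan other elements to find the new min.
Needs rescan: yes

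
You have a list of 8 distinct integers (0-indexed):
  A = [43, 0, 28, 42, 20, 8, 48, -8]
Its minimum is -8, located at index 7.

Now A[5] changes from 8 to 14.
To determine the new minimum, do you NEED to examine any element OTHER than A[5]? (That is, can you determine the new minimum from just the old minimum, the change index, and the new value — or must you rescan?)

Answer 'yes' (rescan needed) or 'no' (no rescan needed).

Answer: no

Derivation:
Old min = -8 at index 7
Change at index 5: 8 -> 14
Index 5 was NOT the min. New min = min(-8, 14). No rescan of other elements needed.
Needs rescan: no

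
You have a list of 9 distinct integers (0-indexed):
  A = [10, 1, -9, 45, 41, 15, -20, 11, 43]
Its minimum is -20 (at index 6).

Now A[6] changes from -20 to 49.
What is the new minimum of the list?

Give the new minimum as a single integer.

Old min = -20 (at index 6)
Change: A[6] -20 -> 49
Changed element WAS the min. Need to check: is 49 still <= all others?
  Min of remaining elements: -9
  New min = min(49, -9) = -9

Answer: -9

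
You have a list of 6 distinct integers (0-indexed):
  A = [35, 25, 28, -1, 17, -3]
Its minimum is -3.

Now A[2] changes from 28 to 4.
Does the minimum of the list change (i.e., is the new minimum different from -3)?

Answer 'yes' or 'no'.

Answer: no

Derivation:
Old min = -3
Change: A[2] 28 -> 4
Changed element was NOT the min; min changes only if 4 < -3.
New min = -3; changed? no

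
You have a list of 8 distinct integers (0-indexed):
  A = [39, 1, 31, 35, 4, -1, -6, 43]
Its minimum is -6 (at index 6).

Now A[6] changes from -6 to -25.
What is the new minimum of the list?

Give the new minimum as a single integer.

Old min = -6 (at index 6)
Change: A[6] -6 -> -25
Changed element WAS the min. Need to check: is -25 still <= all others?
  Min of remaining elements: -1
  New min = min(-25, -1) = -25

Answer: -25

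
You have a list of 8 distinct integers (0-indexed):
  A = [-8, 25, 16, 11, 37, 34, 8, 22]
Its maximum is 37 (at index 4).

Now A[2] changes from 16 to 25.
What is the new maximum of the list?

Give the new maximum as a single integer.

Answer: 37

Derivation:
Old max = 37 (at index 4)
Change: A[2] 16 -> 25
Changed element was NOT the old max.
  New max = max(old_max, new_val) = max(37, 25) = 37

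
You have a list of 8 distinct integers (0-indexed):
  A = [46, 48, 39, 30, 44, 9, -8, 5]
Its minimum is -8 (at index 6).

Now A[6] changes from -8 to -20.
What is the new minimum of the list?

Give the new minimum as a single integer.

Answer: -20

Derivation:
Old min = -8 (at index 6)
Change: A[6] -8 -> -20
Changed element WAS the min. Need to check: is -20 still <= all others?
  Min of remaining elements: 5
  New min = min(-20, 5) = -20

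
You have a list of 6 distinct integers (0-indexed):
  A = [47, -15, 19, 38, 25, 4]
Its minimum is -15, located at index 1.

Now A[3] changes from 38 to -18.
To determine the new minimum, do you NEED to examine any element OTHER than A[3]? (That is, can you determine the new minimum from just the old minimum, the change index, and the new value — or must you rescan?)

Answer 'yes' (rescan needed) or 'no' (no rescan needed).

Old min = -15 at index 1
Change at index 3: 38 -> -18
Index 3 was NOT the min. New min = min(-15, -18). No rescan of other elements needed.
Needs rescan: no

Answer: no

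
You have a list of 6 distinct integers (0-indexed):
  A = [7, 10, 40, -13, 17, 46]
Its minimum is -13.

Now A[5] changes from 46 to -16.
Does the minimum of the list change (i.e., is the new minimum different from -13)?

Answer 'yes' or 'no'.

Old min = -13
Change: A[5] 46 -> -16
Changed element was NOT the min; min changes only if -16 < -13.
New min = -16; changed? yes

Answer: yes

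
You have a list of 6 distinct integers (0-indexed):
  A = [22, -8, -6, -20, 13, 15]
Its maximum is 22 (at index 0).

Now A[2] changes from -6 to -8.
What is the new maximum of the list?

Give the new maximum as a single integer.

Old max = 22 (at index 0)
Change: A[2] -6 -> -8
Changed element was NOT the old max.
  New max = max(old_max, new_val) = max(22, -8) = 22

Answer: 22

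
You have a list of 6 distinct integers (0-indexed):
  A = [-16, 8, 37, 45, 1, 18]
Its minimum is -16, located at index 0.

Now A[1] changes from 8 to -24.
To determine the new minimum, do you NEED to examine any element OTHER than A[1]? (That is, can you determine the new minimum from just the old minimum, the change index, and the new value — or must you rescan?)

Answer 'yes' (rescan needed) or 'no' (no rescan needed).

Answer: no

Derivation:
Old min = -16 at index 0
Change at index 1: 8 -> -24
Index 1 was NOT the min. New min = min(-16, -24). No rescan of other elements needed.
Needs rescan: no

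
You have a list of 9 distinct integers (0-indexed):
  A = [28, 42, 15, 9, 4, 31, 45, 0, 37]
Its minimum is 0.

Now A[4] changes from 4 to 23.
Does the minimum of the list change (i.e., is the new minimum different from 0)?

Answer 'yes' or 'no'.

Old min = 0
Change: A[4] 4 -> 23
Changed element was NOT the min; min changes only if 23 < 0.
New min = 0; changed? no

Answer: no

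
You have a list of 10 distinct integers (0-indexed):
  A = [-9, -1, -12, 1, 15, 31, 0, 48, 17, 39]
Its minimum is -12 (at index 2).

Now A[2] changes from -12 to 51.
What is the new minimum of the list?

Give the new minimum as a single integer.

Old min = -12 (at index 2)
Change: A[2] -12 -> 51
Changed element WAS the min. Need to check: is 51 still <= all others?
  Min of remaining elements: -9
  New min = min(51, -9) = -9

Answer: -9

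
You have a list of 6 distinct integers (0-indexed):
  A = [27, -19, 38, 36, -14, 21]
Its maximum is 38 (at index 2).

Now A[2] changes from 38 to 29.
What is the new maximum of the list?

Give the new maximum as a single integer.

Old max = 38 (at index 2)
Change: A[2] 38 -> 29
Changed element WAS the max -> may need rescan.
  Max of remaining elements: 36
  New max = max(29, 36) = 36

Answer: 36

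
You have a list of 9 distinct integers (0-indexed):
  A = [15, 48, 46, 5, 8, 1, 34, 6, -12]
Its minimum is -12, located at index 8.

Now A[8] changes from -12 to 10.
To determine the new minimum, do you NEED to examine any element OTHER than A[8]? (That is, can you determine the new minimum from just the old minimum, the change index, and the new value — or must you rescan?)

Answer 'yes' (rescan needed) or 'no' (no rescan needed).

Old min = -12 at index 8
Change at index 8: -12 -> 10
Index 8 WAS the min and new value 10 > old min -12. Must rescan other elements to find the new min.
Needs rescan: yes

Answer: yes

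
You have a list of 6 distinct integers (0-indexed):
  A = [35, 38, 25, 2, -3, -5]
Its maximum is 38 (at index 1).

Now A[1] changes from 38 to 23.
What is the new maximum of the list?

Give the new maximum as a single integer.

Answer: 35

Derivation:
Old max = 38 (at index 1)
Change: A[1] 38 -> 23
Changed element WAS the max -> may need rescan.
  Max of remaining elements: 35
  New max = max(23, 35) = 35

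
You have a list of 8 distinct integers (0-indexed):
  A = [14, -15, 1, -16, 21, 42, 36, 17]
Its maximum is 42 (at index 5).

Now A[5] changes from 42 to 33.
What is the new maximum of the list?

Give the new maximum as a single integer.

Answer: 36

Derivation:
Old max = 42 (at index 5)
Change: A[5] 42 -> 33
Changed element WAS the max -> may need rescan.
  Max of remaining elements: 36
  New max = max(33, 36) = 36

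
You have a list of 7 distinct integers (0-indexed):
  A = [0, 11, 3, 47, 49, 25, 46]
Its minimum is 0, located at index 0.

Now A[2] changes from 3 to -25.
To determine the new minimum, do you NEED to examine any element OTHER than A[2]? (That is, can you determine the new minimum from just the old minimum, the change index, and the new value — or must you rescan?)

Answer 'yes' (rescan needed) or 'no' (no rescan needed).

Old min = 0 at index 0
Change at index 2: 3 -> -25
Index 2 was NOT the min. New min = min(0, -25). No rescan of other elements needed.
Needs rescan: no

Answer: no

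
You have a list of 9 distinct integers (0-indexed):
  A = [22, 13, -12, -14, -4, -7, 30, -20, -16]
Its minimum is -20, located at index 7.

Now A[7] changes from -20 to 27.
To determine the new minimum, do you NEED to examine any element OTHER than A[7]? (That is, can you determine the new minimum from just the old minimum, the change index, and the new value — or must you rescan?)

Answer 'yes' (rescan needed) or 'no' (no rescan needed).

Old min = -20 at index 7
Change at index 7: -20 -> 27
Index 7 WAS the min and new value 27 > old min -20. Must rescan other elements to find the new min.
Needs rescan: yes

Answer: yes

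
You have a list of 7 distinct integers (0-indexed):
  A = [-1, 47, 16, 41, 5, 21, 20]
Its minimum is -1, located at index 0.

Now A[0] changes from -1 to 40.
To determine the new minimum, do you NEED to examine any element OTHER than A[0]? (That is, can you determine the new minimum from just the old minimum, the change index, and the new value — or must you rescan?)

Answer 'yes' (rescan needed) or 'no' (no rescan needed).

Answer: yes

Derivation:
Old min = -1 at index 0
Change at index 0: -1 -> 40
Index 0 WAS the min and new value 40 > old min -1. Must rescan other elements to find the new min.
Needs rescan: yes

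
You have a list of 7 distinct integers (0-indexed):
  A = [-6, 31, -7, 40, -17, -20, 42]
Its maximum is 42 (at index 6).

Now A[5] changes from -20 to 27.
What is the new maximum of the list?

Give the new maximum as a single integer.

Old max = 42 (at index 6)
Change: A[5] -20 -> 27
Changed element was NOT the old max.
  New max = max(old_max, new_val) = max(42, 27) = 42

Answer: 42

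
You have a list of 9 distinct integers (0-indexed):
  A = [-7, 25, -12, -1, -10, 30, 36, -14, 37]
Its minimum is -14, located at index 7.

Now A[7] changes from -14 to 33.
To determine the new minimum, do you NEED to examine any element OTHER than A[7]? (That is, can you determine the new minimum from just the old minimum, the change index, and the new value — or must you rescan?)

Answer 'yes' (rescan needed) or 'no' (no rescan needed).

Answer: yes

Derivation:
Old min = -14 at index 7
Change at index 7: -14 -> 33
Index 7 WAS the min and new value 33 > old min -14. Must rescan other elements to find the new min.
Needs rescan: yes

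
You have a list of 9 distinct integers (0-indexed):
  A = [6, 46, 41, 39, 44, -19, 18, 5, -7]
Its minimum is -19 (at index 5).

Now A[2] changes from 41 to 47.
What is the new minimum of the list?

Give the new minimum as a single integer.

Old min = -19 (at index 5)
Change: A[2] 41 -> 47
Changed element was NOT the old min.
  New min = min(old_min, new_val) = min(-19, 47) = -19

Answer: -19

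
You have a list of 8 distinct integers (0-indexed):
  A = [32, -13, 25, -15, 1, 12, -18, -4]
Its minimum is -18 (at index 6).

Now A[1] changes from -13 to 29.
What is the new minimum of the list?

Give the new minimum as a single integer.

Answer: -18

Derivation:
Old min = -18 (at index 6)
Change: A[1] -13 -> 29
Changed element was NOT the old min.
  New min = min(old_min, new_val) = min(-18, 29) = -18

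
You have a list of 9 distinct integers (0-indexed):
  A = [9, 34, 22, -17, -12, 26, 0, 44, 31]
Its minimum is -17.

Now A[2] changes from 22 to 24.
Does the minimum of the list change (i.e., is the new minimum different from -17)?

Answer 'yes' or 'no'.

Old min = -17
Change: A[2] 22 -> 24
Changed element was NOT the min; min changes only if 24 < -17.
New min = -17; changed? no

Answer: no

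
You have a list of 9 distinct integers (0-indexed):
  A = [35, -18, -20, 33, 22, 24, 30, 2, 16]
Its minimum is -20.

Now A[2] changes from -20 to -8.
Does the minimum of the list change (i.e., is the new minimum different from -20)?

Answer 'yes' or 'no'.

Answer: yes

Derivation:
Old min = -20
Change: A[2] -20 -> -8
Changed element was the min; new min must be rechecked.
New min = -18; changed? yes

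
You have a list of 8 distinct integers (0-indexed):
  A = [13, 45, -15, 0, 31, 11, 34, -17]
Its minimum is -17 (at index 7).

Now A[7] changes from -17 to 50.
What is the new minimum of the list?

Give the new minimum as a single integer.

Old min = -17 (at index 7)
Change: A[7] -17 -> 50
Changed element WAS the min. Need to check: is 50 still <= all others?
  Min of remaining elements: -15
  New min = min(50, -15) = -15

Answer: -15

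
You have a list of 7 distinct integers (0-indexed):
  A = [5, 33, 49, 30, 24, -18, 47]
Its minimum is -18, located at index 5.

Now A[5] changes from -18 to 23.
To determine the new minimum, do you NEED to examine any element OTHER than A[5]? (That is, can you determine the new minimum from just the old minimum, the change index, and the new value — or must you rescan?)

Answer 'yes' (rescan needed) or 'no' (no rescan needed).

Old min = -18 at index 5
Change at index 5: -18 -> 23
Index 5 WAS the min and new value 23 > old min -18. Must rescan other elements to find the new min.
Needs rescan: yes

Answer: yes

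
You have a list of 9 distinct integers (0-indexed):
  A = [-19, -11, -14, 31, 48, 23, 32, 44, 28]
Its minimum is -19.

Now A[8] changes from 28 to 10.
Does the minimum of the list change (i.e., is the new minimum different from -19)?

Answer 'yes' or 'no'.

Answer: no

Derivation:
Old min = -19
Change: A[8] 28 -> 10
Changed element was NOT the min; min changes only if 10 < -19.
New min = -19; changed? no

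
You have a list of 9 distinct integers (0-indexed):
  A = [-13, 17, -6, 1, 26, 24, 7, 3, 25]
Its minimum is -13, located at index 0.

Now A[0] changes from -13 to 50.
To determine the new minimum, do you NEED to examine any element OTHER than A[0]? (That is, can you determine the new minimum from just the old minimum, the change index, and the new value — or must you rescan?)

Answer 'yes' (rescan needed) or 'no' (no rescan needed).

Answer: yes

Derivation:
Old min = -13 at index 0
Change at index 0: -13 -> 50
Index 0 WAS the min and new value 50 > old min -13. Must rescan other elements to find the new min.
Needs rescan: yes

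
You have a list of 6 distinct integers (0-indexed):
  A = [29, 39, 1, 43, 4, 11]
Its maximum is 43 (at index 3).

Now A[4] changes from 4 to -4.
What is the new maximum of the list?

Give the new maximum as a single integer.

Answer: 43

Derivation:
Old max = 43 (at index 3)
Change: A[4] 4 -> -4
Changed element was NOT the old max.
  New max = max(old_max, new_val) = max(43, -4) = 43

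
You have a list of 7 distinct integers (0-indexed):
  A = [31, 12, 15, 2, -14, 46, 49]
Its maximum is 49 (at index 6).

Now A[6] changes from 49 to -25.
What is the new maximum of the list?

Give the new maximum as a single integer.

Answer: 46

Derivation:
Old max = 49 (at index 6)
Change: A[6] 49 -> -25
Changed element WAS the max -> may need rescan.
  Max of remaining elements: 46
  New max = max(-25, 46) = 46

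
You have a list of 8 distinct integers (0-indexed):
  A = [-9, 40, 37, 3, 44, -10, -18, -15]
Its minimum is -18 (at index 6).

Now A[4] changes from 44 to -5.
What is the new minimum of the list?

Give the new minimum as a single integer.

Answer: -18

Derivation:
Old min = -18 (at index 6)
Change: A[4] 44 -> -5
Changed element was NOT the old min.
  New min = min(old_min, new_val) = min(-18, -5) = -18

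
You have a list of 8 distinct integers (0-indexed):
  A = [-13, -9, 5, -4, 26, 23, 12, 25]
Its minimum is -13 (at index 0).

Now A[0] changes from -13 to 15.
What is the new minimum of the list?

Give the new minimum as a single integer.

Answer: -9

Derivation:
Old min = -13 (at index 0)
Change: A[0] -13 -> 15
Changed element WAS the min. Need to check: is 15 still <= all others?
  Min of remaining elements: -9
  New min = min(15, -9) = -9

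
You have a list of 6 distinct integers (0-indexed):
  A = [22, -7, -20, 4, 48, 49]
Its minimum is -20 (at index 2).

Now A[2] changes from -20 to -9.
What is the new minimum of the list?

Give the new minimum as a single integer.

Answer: -9

Derivation:
Old min = -20 (at index 2)
Change: A[2] -20 -> -9
Changed element WAS the min. Need to check: is -9 still <= all others?
  Min of remaining elements: -7
  New min = min(-9, -7) = -9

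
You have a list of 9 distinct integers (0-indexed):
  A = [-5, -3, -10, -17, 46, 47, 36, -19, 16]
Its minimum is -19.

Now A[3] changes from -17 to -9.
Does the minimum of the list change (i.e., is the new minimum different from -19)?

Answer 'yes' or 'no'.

Answer: no

Derivation:
Old min = -19
Change: A[3] -17 -> -9
Changed element was NOT the min; min changes only if -9 < -19.
New min = -19; changed? no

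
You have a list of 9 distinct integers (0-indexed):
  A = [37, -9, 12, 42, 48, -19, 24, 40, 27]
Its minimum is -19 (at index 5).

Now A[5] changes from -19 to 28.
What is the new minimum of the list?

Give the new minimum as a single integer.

Old min = -19 (at index 5)
Change: A[5] -19 -> 28
Changed element WAS the min. Need to check: is 28 still <= all others?
  Min of remaining elements: -9
  New min = min(28, -9) = -9

Answer: -9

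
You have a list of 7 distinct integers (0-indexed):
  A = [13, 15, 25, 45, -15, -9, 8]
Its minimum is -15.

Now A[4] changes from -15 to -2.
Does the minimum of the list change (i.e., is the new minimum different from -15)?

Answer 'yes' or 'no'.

Answer: yes

Derivation:
Old min = -15
Change: A[4] -15 -> -2
Changed element was the min; new min must be rechecked.
New min = -9; changed? yes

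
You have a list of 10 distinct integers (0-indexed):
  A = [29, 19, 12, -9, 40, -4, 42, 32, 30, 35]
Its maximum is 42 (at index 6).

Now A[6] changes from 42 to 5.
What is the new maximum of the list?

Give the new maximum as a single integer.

Old max = 42 (at index 6)
Change: A[6] 42 -> 5
Changed element WAS the max -> may need rescan.
  Max of remaining elements: 40
  New max = max(5, 40) = 40

Answer: 40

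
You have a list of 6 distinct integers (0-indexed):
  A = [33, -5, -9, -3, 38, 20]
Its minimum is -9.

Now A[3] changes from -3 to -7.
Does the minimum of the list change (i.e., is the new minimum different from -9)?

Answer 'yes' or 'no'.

Old min = -9
Change: A[3] -3 -> -7
Changed element was NOT the min; min changes only if -7 < -9.
New min = -9; changed? no

Answer: no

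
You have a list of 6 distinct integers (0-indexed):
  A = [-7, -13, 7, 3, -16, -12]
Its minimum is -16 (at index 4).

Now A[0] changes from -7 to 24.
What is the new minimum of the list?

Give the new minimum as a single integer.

Old min = -16 (at index 4)
Change: A[0] -7 -> 24
Changed element was NOT the old min.
  New min = min(old_min, new_val) = min(-16, 24) = -16

Answer: -16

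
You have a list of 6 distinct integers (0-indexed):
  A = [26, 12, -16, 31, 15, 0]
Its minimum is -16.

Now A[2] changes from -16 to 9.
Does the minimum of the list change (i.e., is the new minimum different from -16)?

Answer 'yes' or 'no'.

Old min = -16
Change: A[2] -16 -> 9
Changed element was the min; new min must be rechecked.
New min = 0; changed? yes

Answer: yes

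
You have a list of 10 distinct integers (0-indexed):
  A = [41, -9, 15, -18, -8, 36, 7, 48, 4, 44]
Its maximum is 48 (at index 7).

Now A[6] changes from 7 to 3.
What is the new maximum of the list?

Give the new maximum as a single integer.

Old max = 48 (at index 7)
Change: A[6] 7 -> 3
Changed element was NOT the old max.
  New max = max(old_max, new_val) = max(48, 3) = 48

Answer: 48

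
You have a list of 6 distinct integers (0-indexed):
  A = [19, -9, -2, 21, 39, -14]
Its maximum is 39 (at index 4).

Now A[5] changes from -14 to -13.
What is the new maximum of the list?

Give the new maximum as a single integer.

Answer: 39

Derivation:
Old max = 39 (at index 4)
Change: A[5] -14 -> -13
Changed element was NOT the old max.
  New max = max(old_max, new_val) = max(39, -13) = 39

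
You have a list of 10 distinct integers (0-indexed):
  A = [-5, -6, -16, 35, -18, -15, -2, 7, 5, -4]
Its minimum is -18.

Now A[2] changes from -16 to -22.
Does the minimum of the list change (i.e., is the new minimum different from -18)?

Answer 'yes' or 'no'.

Answer: yes

Derivation:
Old min = -18
Change: A[2] -16 -> -22
Changed element was NOT the min; min changes only if -22 < -18.
New min = -22; changed? yes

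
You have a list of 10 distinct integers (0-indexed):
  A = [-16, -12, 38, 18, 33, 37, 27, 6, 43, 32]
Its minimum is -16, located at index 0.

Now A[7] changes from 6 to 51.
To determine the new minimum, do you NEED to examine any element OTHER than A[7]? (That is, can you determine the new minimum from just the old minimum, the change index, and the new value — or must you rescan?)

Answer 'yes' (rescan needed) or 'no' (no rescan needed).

Answer: no

Derivation:
Old min = -16 at index 0
Change at index 7: 6 -> 51
Index 7 was NOT the min. New min = min(-16, 51). No rescan of other elements needed.
Needs rescan: no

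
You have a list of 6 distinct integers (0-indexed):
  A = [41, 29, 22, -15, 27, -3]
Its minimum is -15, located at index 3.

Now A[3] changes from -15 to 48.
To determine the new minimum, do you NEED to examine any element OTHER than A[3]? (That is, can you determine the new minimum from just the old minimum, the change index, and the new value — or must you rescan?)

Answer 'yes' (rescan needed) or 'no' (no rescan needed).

Old min = -15 at index 3
Change at index 3: -15 -> 48
Index 3 WAS the min and new value 48 > old min -15. Must rescan other elements to find the new min.
Needs rescan: yes

Answer: yes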